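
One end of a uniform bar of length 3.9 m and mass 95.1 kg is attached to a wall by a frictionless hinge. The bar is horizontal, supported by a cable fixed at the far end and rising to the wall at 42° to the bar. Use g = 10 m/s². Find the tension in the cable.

T ≈ 711 N

Take torques about the hinge: T sin 42° · 3.9 = 95.1×10×1.95 = 1854.5 N·m.
So T = 1854.5 / (0.6691 × 3.9) = 710.62 N.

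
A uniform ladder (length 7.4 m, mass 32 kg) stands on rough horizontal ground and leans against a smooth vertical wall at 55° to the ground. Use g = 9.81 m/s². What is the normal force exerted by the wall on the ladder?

N_wall ≈ 110 N

Torques about the foot: N_wall · 7.4 sin 55° = 32×9.81×3.7 cos 55° → N_wall = 109.9 N.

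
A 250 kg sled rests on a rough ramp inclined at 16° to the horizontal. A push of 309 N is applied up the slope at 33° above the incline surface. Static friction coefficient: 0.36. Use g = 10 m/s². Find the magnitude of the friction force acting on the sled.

f ≈ 430 N

Axes along / perpendicular to the incline. W sin 16° = 689.1 N down-slope; W cos 16° = 2403 N into the surface.
Perpendicular: N = W cos 16° − P sin 33° = 2403 − 168.3 = 2235 N.
Along incline: P cos 33° + f = W sin 16° (friction acts up-slope) → f = 689.1 − 259.1 = 429.9 N.
|f| = 429.9 N ≤ μN = 804.5 N, so the sled is indeed static.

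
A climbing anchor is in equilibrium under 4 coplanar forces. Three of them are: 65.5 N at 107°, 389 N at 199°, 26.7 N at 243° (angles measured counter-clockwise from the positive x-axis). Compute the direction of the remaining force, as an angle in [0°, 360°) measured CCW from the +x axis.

Sum the known components: ΣF_x = -399.1 N, ΣF_y = -87.8 N.
For equilibrium the remaining force must supply (−ΣF_x, −ΣF_y) = (399.1, 87.8) N.
Magnitude = √((399.1)² + (87.8)²) = 408.6 N; direction = atan2(87.8, 399.1) = 12.4°.

θ ≈ 12.4°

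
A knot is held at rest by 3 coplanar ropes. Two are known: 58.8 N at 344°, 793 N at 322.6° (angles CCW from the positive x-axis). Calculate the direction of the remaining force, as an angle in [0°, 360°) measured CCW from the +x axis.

Sum the known components: ΣF_x = 686.5 N, ΣF_y = -497.9 N.
For equilibrium the remaining force must supply (−ΣF_x, −ΣF_y) = (-686.5, 497.9) N.
Magnitude = √((-686.5)² + (497.9)²) = 848 N; direction = atan2(497.9, -686.5) = 144.0°.

θ ≈ 144°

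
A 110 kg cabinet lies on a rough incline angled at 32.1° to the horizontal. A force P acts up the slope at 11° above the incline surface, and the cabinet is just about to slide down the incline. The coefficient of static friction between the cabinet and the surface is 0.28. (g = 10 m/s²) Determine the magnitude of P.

On the verge of sliding down the incline, friction equals μN and acts up the slope.
Perpendicular: N + P sin 11° = W cos 32.1° = 931.8 N.
Along incline: P cos 11° + μN = W sin 32.1° with W sin 32.1° = 584.5 N.
Solving the pair for P and N: P = 348.7 N, N = 865.3 N (and f = μN = 242.3 N).

P ≈ 349 N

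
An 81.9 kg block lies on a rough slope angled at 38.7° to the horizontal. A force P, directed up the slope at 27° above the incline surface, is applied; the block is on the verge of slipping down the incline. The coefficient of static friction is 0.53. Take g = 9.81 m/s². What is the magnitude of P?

On the verge of sliding down the incline, friction equals μN and acts up the slope.
Perpendicular: N + P sin 27° = W cos 38.7° = 627 N.
Along incline: P cos 27° + μN = W sin 38.7° with W sin 38.7° = 502.3 N.
Solving the pair for P and N: P = 261.4 N, N = 508.4 N (and f = μN = 269.4 N).

P ≈ 261 N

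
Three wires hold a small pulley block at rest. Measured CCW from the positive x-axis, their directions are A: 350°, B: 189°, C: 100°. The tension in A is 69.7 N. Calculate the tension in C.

T_C ≈ 22.7 N

Resolve: ΣF_x = 69.7 cos 350° + T_B cos 189° + T_C cos 100° = 0.
        ΣF_y = 69.7 sin 350° + T_B sin 189° + T_C sin 100° = 0.
The known terms sum to (68.64, -12.1) N, so -0.9877 T_B − 0.1736 T_C = -68.64 and -0.1564 T_B + 0.9848 T_C = 12.1.
Solving simultaneously: T_B = 65.51 N, T_C = 22.70 N.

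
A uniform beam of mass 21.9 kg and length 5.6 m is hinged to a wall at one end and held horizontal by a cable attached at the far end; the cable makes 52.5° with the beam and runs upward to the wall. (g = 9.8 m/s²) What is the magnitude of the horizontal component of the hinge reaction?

H_x ≈ 82.3 N

Take torques about the hinge: T sin 52.5° · 5.6 = 21.9×9.8×2.8 = 600.94 N·m.
So T = 600.94 / (0.7934 × 5.6) = 135.26 N.
ΣF_x = 0: H_x = T cos 52.5° = 82.342 N.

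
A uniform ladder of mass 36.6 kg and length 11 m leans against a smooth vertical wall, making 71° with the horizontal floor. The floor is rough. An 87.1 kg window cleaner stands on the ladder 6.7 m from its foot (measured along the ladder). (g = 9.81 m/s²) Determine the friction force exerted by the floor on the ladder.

f ≈ 241 N

Torques about the foot: N_wall · 11 sin 71° = 36.6×9.81×5.5 cos 71° + 87.1×9.81×6.7 cos 71° → N_wall = 241.02 N.
ΣF_x = 0: f_floor = N_wall = 241.02 N.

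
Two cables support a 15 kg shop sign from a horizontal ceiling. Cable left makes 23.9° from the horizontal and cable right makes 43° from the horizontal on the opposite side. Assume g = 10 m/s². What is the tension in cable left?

Weight W = 15 × 10 = 150 N acts straight down.
Horizontal: T_left cos 23.9° = T_right cos 43°  →  T_right = 1.25 T_left.
Vertical: T_left sin 23.9° + T_right sin 43° = 150.
Substituting the horizontal relation into the vertical equation gives 1.258 T_left = 150, so T_left = 119.3 N.

T_left ≈ 119 N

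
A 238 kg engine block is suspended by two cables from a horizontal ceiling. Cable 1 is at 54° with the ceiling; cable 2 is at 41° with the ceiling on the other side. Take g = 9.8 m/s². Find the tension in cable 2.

T_2 ≈ 1380 N

Weight W = 238 × 9.8 = 2332 N acts straight down.
Horizontal: T_1 cos 54° = T_2 cos 41°  →  T_1 = 1.284 T_2.
Vertical: T_1 sin 54° + T_2 sin 41° = 2332.
Substituting the horizontal relation into the vertical equation gives 1.695 T_2 = 2332, so T_2 = 1376 N.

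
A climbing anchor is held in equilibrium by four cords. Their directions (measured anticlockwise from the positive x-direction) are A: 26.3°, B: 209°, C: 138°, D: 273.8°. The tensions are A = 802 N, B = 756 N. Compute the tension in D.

T_D ≈ 43.5 N

Resolve: ΣF_x = 802 cos 26.3° + 756 cos 209° + T_C cos 138° + T_D cos 273.8° = 0.
        ΣF_y = 802 sin 26.3° + 756 sin 209° + T_C sin 138° + T_D sin 273.8° = 0.
The known terms sum to (57.77, -11.17) N, so -0.7431 T_C + 0.0663 T_D = -57.77 and 0.6691 T_C − 0.9978 T_D = 11.17.
Solving simultaneously: T_C = 81.62 N, T_D = 43.54 N.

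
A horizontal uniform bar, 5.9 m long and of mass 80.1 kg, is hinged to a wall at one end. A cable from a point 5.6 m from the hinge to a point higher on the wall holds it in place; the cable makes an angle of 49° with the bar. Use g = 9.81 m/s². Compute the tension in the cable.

Take torques about the hinge: T sin 49° · 5.6 = 80.1×9.81×2.95 = 2318.1 N·m.
So T = 2318.1 / (0.7547 × 5.6) = 548.47 N.

T ≈ 548 N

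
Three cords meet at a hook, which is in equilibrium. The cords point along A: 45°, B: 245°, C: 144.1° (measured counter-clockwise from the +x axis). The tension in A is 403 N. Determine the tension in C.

T_C ≈ 140 N

Resolve: ΣF_x = 403 cos 45° + T_B cos 245° + T_C cos 144.1° = 0.
        ΣF_y = 403 sin 45° + T_B sin 245° + T_C sin 144.1° = 0.
The known terms sum to (285, 285) N, so -0.4226 T_B − 0.8100 T_C = -285 and -0.9063 T_B + 0.5864 T_C = -285.
Solving simultaneously: T_B = 405.2 N, T_C = 140.4 N.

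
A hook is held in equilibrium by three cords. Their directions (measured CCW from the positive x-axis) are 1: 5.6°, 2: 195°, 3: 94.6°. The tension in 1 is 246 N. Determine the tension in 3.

T_3 ≈ 40.8 N

Resolve: ΣF_x = 246 cos 5.6° + T_2 cos 195° + T_3 cos 94.6° = 0.
        ΣF_y = 246 sin 5.6° + T_2 sin 195° + T_3 sin 94.6° = 0.
The known terms sum to (244.8, 24.01) N, so -0.9659 T_2 − 0.0802 T_3 = -244.8 and -0.2588 T_2 + 0.9968 T_3 = -24.01.
Solving simultaneously: T_2 = 250.1 N, T_3 = 40.85 N.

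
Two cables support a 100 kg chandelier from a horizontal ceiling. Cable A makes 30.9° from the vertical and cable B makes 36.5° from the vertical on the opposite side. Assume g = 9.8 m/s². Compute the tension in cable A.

Angles from the horizontal: cable A is 90° − 30.9° = 59.1°, cable B is 90° − 36.5° = 53.5°.
Weight W = 100 × 9.8 = 980 N acts straight down.
Horizontal: T_A cos 59.1° = T_B cos 53.5°  →  T_B = 0.8634 T_A.
Vertical: T_A sin 59.1° + T_B sin 53.5° = 980.
Substituting the horizontal relation into the vertical equation gives 1.552 T_A = 980, so T_A = 631.4 N.

T_A ≈ 631 N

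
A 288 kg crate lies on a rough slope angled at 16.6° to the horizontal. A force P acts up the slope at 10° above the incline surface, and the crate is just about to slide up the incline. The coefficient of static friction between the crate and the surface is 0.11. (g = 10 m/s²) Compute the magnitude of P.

On the verge of sliding up the incline, friction equals μN and acts down the slope.
Perpendicular: N + P sin 10° = W cos 16.6° = 2760 N.
Along incline: P cos 10° = W sin 16.6° + μN  with W sin 16.6° = 822.8 N.
Solving the pair for P and N: P = 1122 N, N = 2565 N (and f = μN = 282.2 N).

P ≈ 1120 N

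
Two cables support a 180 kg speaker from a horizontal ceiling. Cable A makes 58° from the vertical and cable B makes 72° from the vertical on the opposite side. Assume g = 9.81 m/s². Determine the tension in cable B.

Angles from the horizontal: cable A is 90° − 58° = 32°, cable B is 90° − 72° = 18°.
Weight W = 180 × 9.81 = 1766 N acts straight down.
Horizontal: T_A cos 32° = T_B cos 18°  →  T_A = 1.121 T_B.
Vertical: T_A sin 32° + T_B sin 18° = 1766.
Substituting the horizontal relation into the vertical equation gives 0.9033 T_B = 1766, so T_B = 1955 N.

T_B ≈ 1950 N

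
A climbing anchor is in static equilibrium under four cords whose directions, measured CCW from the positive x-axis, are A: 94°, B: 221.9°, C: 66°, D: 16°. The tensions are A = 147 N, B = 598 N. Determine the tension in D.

Resolve: ΣF_x = 147 cos 94° + 598 cos 221.9° + T_C cos 66° + T_D cos 16° = 0.
        ΣF_y = 147 sin 94° + 598 sin 221.9° + T_C sin 66° + T_D sin 16° = 0.
The known terms sum to (-455.4, -252.7) N, so 0.4067 T_C + 0.9613 T_D = 455.4 and 0.9135 T_C + 0.2756 T_D = 252.7.
Solving simultaneously: T_C = 153.3 N, T_D = 408.8 N.

T_D ≈ 409 N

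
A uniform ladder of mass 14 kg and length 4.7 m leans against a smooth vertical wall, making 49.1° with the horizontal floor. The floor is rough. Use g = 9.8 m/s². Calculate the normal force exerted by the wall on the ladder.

Torques about the foot: N_wall · 4.7 sin 49.1° = 14×9.8×2.35 cos 49.1° → N_wall = 59.423 N.

N_wall ≈ 59.4 N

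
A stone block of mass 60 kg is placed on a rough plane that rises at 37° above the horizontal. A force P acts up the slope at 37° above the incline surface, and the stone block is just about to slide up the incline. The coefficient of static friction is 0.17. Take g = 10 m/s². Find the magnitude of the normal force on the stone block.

N ≈ 184 N

On the verge of sliding up the incline, friction equals μN and acts down the slope.
Perpendicular: N + P sin 37° = W cos 37° = 479.2 N.
Along incline: P cos 37° = W sin 37° + μN  with W sin 37° = 361.1 N.
Solving the pair for P and N: P = 491.2 N, N = 183.6 N (and f = μN = 31.21 N).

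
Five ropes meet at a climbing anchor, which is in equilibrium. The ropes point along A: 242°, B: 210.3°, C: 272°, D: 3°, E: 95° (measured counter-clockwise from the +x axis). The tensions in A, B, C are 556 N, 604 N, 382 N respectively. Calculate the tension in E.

T_E ≈ 1140 N

Resolve: ΣF_x = 556 cos 242° + 604 cos 210.3° + 382 cos 272° + T_D cos 3° + T_E cos 95° = 0.
        ΣF_y = 556 sin 242° + 604 sin 210.3° + 382 sin 272° + T_D sin 3° + T_E sin 95° = 0.
The known terms sum to (-769.2, -1177) N, so 0.9986 T_D − 0.0872 T_E = 769.2 and 0.0523 T_D + 0.9962 T_E = 1177.
Solving simultaneously: T_D = 869.4 N, T_E = 1136 N.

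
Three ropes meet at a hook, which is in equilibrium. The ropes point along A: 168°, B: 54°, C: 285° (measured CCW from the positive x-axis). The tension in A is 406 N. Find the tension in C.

Resolve: ΣF_x = 406 cos 168° + T_B cos 54° + T_C cos 285° = 0.
        ΣF_y = 406 sin 168° + T_B sin 54° + T_C sin 285° = 0.
The known terms sum to (-397.1, 84.41) N, so 0.5878 T_B + 0.2588 T_C = 397.1 and 0.8090 T_B − 0.9659 T_C = -84.41.
Solving simultaneously: T_B = 465.5 N, T_C = 477.3 N.

T_C ≈ 477 N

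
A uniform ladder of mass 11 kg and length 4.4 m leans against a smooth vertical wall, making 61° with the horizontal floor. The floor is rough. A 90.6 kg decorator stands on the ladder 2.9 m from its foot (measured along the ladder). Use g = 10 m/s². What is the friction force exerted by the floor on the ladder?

Torques about the foot: N_wall · 4.4 sin 61° = 11×10×2.2 cos 61° + 90.6×10×2.9 cos 61° → N_wall = 361.49 N.
ΣF_x = 0: f_floor = N_wall = 361.49 N.

f ≈ 361 N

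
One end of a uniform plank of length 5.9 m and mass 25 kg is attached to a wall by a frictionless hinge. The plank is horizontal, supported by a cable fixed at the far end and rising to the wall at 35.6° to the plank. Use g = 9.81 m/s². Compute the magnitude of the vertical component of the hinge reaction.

|H_y| ≈ 123 N

Take torques about the hinge: T sin 35.6° · 5.9 = 25×9.81×2.95 = 723.49 N·m.
So T = 723.49 / (0.5821 × 5.9) = 210.65 N.
ΣF_y = 0: H_y = (25×9.81) − T sin 35.6° = 245.25 − 122.62 = 122.63 N.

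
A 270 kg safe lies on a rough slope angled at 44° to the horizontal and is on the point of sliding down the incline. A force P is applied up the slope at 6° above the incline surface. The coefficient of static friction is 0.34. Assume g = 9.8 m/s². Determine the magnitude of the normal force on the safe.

On the verge of sliding down the incline, friction equals μN and acts up the slope.
Perpendicular: N + P sin 6° = W cos 44° = 1903 N.
Along incline: P cos 6° + μN = W sin 44° with W sin 44° = 1838 N.
Solving the pair for P and N: P = 1242 N, N = 1774 N (and f = μN = 603 N).

N ≈ 1770 N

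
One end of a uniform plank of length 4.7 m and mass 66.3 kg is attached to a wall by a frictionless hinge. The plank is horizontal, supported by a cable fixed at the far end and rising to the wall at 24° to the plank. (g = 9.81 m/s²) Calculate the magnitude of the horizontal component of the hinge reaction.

H_x ≈ 730 N

Take torques about the hinge: T sin 24° · 4.7 = 66.3×9.81×2.35 = 1528.4 N·m.
So T = 1528.4 / (0.4067 × 4.7) = 799.54 N.
ΣF_x = 0: H_x = T cos 24° = 730.41 N.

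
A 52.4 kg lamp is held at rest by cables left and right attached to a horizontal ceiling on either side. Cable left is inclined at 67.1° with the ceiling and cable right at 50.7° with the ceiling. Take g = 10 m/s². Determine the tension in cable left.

Weight W = 52.4 × 10 = 524 N acts straight down.
Horizontal: T_left cos 67.1° = T_right cos 50.7°  →  T_right = 0.6144 T_left.
Vertical: T_left sin 67.1° + T_right sin 50.7° = 524.
Substituting the horizontal relation into the vertical equation gives 1.397 T_left = 524, so T_left = 375.2 N.

T_left ≈ 375 N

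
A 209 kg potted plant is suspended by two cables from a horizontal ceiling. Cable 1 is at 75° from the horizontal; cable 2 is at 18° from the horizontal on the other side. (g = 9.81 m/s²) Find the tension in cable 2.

T_2 ≈ 531 N

Weight W = 209 × 9.81 = 2050 N acts straight down.
Horizontal: T_1 cos 75° = T_2 cos 18°  →  T_1 = 3.675 T_2.
Vertical: T_1 sin 75° + T_2 sin 18° = 2050.
Substituting the horizontal relation into the vertical equation gives 3.858 T_2 = 2050, so T_2 = 531.4 N.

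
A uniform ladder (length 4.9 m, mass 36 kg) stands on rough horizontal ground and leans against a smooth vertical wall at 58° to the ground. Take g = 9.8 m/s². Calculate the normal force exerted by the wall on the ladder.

Torques about the foot: N_wall · 4.9 sin 58° = 36×9.8×2.45 cos 58° → N_wall = 110.23 N.

N_wall ≈ 110 N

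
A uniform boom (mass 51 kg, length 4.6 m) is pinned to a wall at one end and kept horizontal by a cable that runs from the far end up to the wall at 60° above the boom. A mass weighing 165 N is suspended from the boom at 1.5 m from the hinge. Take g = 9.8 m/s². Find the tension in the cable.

Take torques about the hinge: T sin 60° · 4.6 = 51×9.8×2.3 + 165×1.5 = 1397 N·m.
So T = 1397 / (0.8660 × 4.6) = 350.69 N.

T ≈ 351 N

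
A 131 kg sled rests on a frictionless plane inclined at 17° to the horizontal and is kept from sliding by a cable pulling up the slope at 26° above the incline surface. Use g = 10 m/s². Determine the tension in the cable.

T ≈ 426 N

Take axes along and perpendicular to the incline. Weight components: W sin 17° = 383 N down-slope, W cos 17° = 1253 N into the surface.
Along incline: T cos 26° = W sin 17° → T = 426.1 N.
Perpendicular: N = W cos 17° − T sin 26° = 1066 N.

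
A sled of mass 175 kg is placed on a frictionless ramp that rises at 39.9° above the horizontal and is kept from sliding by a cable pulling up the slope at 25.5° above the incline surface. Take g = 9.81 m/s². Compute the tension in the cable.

Take axes along and perpendicular to the incline. Weight components: W sin 39.9° = 1101 N down-slope, W cos 39.9° = 1317 N into the surface.
Along incline: T cos 25.5° = W sin 39.9° → T = 1220 N.
Perpendicular: N = W cos 39.9° − T sin 25.5° = 791.8 N.

T ≈ 1220 N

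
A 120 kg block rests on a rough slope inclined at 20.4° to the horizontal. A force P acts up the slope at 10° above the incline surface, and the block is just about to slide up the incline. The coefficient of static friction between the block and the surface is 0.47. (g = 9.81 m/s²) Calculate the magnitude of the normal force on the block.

On the verge of sliding up the incline, friction equals μN and acts down the slope.
Perpendicular: N + P sin 10° = W cos 20.4° = 1103 N.
Along incline: P cos 10° = W sin 20.4° + μN  with W sin 20.4° = 410.3 N.
Solving the pair for P and N: P = 871.1 N, N = 952.1 N (and f = μN = 447.5 N).

N ≈ 952 N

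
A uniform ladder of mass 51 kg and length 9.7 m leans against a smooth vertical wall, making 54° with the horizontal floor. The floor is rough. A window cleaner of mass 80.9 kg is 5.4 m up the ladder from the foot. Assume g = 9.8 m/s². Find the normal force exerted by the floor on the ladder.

N_floor ≈ 1290 N

ΣF_y = 0: N_floor = 51×9.8 + 80.9×9.8 = 1292.6 N.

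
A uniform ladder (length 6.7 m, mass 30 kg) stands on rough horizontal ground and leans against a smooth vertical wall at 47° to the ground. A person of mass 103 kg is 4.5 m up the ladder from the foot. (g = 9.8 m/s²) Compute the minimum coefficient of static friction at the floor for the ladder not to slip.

ΣF_y = 0: N_floor = 30×9.8 + 103×9.8 = 1303.4 N.
Torques about the foot: N_wall · 6.7 sin 47° = 30×9.8×3.35 cos 47° + 103×9.8×4.5 cos 47° → N_wall = 769.28 N.
ΣF_x = 0: f_floor = N_wall = 769.28 N.
μ_min = f_floor / N_floor = 769.28 / 1303.4 = 0.5902.

μ_min ≈ 0.590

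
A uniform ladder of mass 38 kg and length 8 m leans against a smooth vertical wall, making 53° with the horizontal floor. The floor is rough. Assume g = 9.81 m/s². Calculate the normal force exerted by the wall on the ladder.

Torques about the foot: N_wall · 8 sin 53° = 38×9.81×4 cos 53° → N_wall = 140.45 N.

N_wall ≈ 140 N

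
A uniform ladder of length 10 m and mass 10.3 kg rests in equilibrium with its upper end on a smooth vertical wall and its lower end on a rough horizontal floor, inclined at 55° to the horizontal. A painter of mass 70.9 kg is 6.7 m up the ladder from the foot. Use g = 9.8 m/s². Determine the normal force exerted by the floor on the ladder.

N_floor ≈ 796 N

ΣF_y = 0: N_floor = 10.3×9.8 + 70.9×9.8 = 795.76 N.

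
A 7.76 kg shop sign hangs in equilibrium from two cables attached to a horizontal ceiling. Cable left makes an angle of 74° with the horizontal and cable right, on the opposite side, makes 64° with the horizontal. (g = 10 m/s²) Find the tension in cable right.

Weight W = 7.76 × 10 = 77.6 N acts straight down.
Horizontal: T_left cos 74° = T_right cos 64°  →  T_left = 1.59 T_right.
Vertical: T_left sin 74° + T_right sin 64° = 77.6.
Substituting the horizontal relation into the vertical equation gives 2.428 T_right = 77.6, so T_right = 31.97 N.

T_right ≈ 32 N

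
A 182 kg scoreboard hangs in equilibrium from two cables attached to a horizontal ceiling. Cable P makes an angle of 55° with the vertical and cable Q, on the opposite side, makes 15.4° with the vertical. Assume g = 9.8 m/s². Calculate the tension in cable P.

Angles from the horizontal: cable P is 90° − 55° = 35°, cable Q is 90° − 15.4° = 74.6°.
Weight W = 182 × 9.8 = 1784 N acts straight down.
Horizontal: T_P cos 35° = T_Q cos 74.6°  →  T_Q = 3.085 T_P.
Vertical: T_P sin 35° + T_Q sin 74.6° = 1784.
Substituting the horizontal relation into the vertical equation gives 3.547 T_P = 1784, so T_P = 502.8 N.

T_P ≈ 503 N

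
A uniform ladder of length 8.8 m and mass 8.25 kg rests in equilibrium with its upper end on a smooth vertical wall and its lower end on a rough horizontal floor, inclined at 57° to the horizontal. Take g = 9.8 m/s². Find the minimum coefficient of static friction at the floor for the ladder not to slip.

μ_min ≈ 0.325

ΣF_y = 0: N_floor = 8.25×9.8 = 80.85 N.
Torques about the foot: N_wall · 8.8 sin 57° = 8.25×9.8×4.4 cos 57° → N_wall = 26.252 N.
ΣF_x = 0: f_floor = N_wall = 26.252 N.
μ_min = f_floor / N_floor = 26.252 / 80.85 = 0.3247.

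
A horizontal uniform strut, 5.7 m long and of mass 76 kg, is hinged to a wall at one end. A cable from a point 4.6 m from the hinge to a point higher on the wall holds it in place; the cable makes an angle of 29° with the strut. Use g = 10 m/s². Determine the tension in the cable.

T ≈ 971 N

Take torques about the hinge: T sin 29° · 4.6 = 76×10×2.85 = 2166 N·m.
So T = 2166 / (0.4848 × 4.6) = 971.25 N.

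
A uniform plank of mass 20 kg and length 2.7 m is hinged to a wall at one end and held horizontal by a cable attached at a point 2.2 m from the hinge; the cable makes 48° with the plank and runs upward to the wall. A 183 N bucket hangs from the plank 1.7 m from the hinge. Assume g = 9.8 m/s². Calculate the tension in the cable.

Take torques about the hinge: T sin 48° · 2.2 = 20×9.8×1.35 + 183×1.7 = 575.7 N·m.
So T = 575.7 / (0.7431 × 2.2) = 352.13 N.

T ≈ 352 N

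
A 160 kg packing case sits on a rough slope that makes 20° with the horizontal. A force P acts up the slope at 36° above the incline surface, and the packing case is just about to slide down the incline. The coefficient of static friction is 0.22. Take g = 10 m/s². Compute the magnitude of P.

On the verge of sliding down the incline, friction equals μN and acts up the slope.
Perpendicular: N + P sin 36° = W cos 20° = 1504 N.
Along incline: P cos 36° + μN = W sin 20° with W sin 20° = 547.2 N.
Solving the pair for P and N: P = 318.5 N, N = 1316 N (and f = μN = 289.6 N).

P ≈ 318 N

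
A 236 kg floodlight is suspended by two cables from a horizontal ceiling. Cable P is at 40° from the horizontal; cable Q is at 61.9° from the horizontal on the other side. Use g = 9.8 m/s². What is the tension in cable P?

Weight W = 236 × 9.8 = 2313 N acts straight down.
Horizontal: T_P cos 40° = T_Q cos 61.9°  →  T_Q = 1.626 T_P.
Vertical: T_P sin 40° + T_Q sin 61.9° = 2313.
Substituting the horizontal relation into the vertical equation gives 2.077 T_P = 2313, so T_P = 1113 N.

T_P ≈ 1110 N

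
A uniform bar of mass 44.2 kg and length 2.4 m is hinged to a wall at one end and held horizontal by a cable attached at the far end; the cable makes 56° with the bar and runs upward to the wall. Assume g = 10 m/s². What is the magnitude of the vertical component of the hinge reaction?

Take torques about the hinge: T sin 56° · 2.4 = 44.2×10×1.2 = 530.4 N·m.
So T = 530.4 / (0.8290 × 2.4) = 266.57 N.
ΣF_y = 0: H_y = (44.2×10) − T sin 56° = 442 − 221 = 221 N.

|H_y| ≈ 221 N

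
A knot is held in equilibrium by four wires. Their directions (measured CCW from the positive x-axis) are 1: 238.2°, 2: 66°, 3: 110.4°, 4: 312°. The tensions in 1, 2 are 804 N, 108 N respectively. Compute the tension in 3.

T_3 ≈ 1830 N

Resolve: ΣF_x = 804 cos 238.2° + 108 cos 66° + T_3 cos 110.4° + T_4 cos 312° = 0.
        ΣF_y = 804 sin 238.2° + 108 sin 66° + T_3 sin 110.4° + T_4 sin 312° = 0.
The known terms sum to (-379.7, -584.7) N, so -0.3486 T_3 + 0.6691 T_4 = 379.7 and 0.9373 T_3 − 0.7431 T_4 = 584.7.
Solving simultaneously: T_3 = 1829 N, T_4 = 1520 N.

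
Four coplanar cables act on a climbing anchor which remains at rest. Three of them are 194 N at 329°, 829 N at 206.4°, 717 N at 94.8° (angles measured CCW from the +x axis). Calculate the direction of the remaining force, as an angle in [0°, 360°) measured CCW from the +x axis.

Sum the known components: ΣF_x = -636.3 N, ΣF_y = 246 N.
For equilibrium the remaining force must supply (−ΣF_x, −ΣF_y) = (636.3, -246) N.
Magnitude = √((636.3)² + (-246)²) = 682.1 N; direction = atan2(-246, 636.3) = 338.9°.

θ ≈ 339°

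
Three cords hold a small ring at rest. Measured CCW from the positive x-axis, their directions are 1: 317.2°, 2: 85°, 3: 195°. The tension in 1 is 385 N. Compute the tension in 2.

T_2 ≈ 347 N

Resolve: ΣF_x = 385 cos 317.2° + T_2 cos 85° + T_3 cos 195° = 0.
        ΣF_y = 385 sin 317.2° + T_2 sin 85° + T_3 sin 195° = 0.
The known terms sum to (282.5, -261.6) N, so 0.0872 T_2 − 0.9659 T_3 = -282.5 and 0.9962 T_2 − 0.2588 T_3 = 261.6.
Solving simultaneously: T_2 = 346.7 N, T_3 = 323.7 N.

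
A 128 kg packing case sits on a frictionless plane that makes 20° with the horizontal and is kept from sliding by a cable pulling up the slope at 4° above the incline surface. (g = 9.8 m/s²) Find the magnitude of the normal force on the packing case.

Take axes along and perpendicular to the incline. Weight components: W sin 20° = 429 N down-slope, W cos 20° = 1179 N into the surface.
Along incline: T cos 4° = W sin 20° → T = 430.1 N.
Perpendicular: N = W cos 20° − T sin 4° = 1149 N.

N ≈ 1150 N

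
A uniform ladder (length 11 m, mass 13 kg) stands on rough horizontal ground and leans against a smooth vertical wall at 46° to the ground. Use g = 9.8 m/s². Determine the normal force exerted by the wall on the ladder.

Torques about the foot: N_wall · 11 sin 46° = 13×9.8×5.5 cos 46° → N_wall = 61.514 N.

N_wall ≈ 61.5 N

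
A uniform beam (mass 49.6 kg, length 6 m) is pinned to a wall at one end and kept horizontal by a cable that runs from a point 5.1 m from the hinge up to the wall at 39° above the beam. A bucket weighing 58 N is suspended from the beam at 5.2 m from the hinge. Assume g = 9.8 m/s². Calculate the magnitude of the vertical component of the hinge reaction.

Take torques about the hinge: T sin 39° · 5.1 = 49.6×9.8×3 + 58×5.2 = 1759.8 N·m.
So T = 1759.8 / (0.6293 × 5.1) = 548.32 N.
ΣF_y = 0: H_y = (49.6×9.8 + 58) − T sin 39° = 544.08 − 345.07 = 199.01 N.

|H_y| ≈ 199 N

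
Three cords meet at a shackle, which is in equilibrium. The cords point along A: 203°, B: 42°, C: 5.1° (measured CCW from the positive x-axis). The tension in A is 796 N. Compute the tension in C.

T_C ≈ 432 N

Resolve: ΣF_x = 796 cos 203° + T_B cos 42° + T_C cos 5.1° = 0.
        ΣF_y = 796 sin 203° + T_B sin 42° + T_C sin 5.1° = 0.
The known terms sum to (-732.7, -311) N, so 0.7431 T_B + 0.9960 T_C = 732.7 and 0.6691 T_B + 0.0889 T_C = 311.
Solving simultaneously: T_B = 407.5 N, T_C = 431.6 N.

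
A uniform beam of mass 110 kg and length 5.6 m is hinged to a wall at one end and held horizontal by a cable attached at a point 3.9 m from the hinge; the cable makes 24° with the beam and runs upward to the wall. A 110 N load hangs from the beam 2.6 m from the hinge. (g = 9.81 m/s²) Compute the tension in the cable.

T ≈ 2090 N

Take torques about the hinge: T sin 24° · 3.9 = 110×9.81×2.8 + 110×2.6 = 3307.5 N·m.
So T = 3307.5 / (0.4067 × 3.9) = 2085.1 N.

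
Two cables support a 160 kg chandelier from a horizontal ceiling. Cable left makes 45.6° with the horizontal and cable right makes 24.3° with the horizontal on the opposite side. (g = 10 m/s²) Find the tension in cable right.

T_right ≈ 1190 N

Weight W = 160 × 10 = 1600 N acts straight down.
Horizontal: T_left cos 45.6° = T_right cos 24.3°  →  T_left = 1.303 T_right.
Vertical: T_left sin 45.6° + T_right sin 24.3° = 1600.
Substituting the horizontal relation into the vertical equation gives 1.342 T_right = 1600, so T_right = 1192 N.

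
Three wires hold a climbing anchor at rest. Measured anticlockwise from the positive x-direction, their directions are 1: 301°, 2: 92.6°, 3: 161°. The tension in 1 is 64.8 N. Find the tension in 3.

Resolve: ΣF_x = 64.8 cos 301° + T_2 cos 92.6° + T_3 cos 161° = 0.
        ΣF_y = 64.8 sin 301° + T_2 sin 92.6° + T_3 sin 161° = 0.
The known terms sum to (33.37, -55.54) N, so -0.0454 T_2 − 0.9455 T_3 = -33.37 and 0.9990 T_2 + 0.3256 T_3 = 55.54.
Solving simultaneously: T_2 = 44.80 N, T_3 = 33.15 N.

T_3 ≈ 33.1 N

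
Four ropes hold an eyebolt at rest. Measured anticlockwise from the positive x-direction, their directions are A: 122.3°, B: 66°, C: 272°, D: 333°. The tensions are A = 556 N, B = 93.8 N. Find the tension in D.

Resolve: ΣF_x = 556 cos 122.3° + 93.8 cos 66° + T_C cos 272° + T_D cos 333° = 0.
        ΣF_y = 556 sin 122.3° + 93.8 sin 66° + T_C sin 272° + T_D sin 333° = 0.
The known terms sum to (-258.9, 555.7) N, so 0.0349 T_C + 0.8910 T_D = 258.9 and -0.9994 T_C − 0.4540 T_D = -555.7.
Solving simultaneously: T_C = 431.7 N, T_D = 273.7 N.

T_D ≈ 274 N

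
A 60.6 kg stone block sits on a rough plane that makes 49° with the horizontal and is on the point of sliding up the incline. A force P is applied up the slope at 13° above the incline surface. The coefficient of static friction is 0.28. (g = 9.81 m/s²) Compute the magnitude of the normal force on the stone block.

On the verge of sliding up the incline, friction equals μN and acts down the slope.
Perpendicular: N + P sin 13° = W cos 49° = 390 N.
Along incline: P cos 13° = W sin 49° + μN  with W sin 49° = 448.7 N.
Solving the pair for P and N: P = 537.8 N, N = 269 N (and f = μN = 75.33 N).

N ≈ 269 N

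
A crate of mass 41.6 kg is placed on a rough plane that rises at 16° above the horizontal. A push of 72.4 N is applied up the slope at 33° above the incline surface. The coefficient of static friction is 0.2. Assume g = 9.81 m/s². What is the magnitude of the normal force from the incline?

N ≈ 353 N

Axes along / perpendicular to the incline. W sin 16° = 112.5 N down-slope; W cos 16° = 392.3 N into the surface.
Perpendicular: N = W cos 16° − P sin 33° = 392.3 − 39.43 = 352.9 N.
Along incline: P cos 33° + f = W sin 16° (friction acts up-slope) → f = 112.5 − 60.72 = 51.77 N.
|f| = 51.77 N ≤ μN = 70.57 N, so the crate is indeed static.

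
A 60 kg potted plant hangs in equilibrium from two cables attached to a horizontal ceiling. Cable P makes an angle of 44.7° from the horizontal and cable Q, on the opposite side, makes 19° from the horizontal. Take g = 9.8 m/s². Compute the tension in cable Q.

Weight W = 60 × 9.8 = 588 N acts straight down.
Horizontal: T_P cos 44.7° = T_Q cos 19°  →  T_P = 1.33 T_Q.
Vertical: T_P sin 44.7° + T_Q sin 19° = 588.
Substituting the horizontal relation into the vertical equation gives 1.261 T_Q = 588, so T_Q = 466.2 N.

T_Q ≈ 466 N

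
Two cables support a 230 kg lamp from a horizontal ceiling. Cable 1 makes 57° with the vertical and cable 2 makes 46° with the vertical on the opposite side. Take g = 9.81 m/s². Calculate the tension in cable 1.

Angles from the horizontal: cable 1 is 90° − 57° = 33°, cable 2 is 90° − 46° = 44°.
Weight W = 230 × 9.81 = 2256 N acts straight down.
Horizontal: T_1 cos 33° = T_2 cos 44°  →  T_2 = 1.166 T_1.
Vertical: T_1 sin 33° + T_2 sin 44° = 2256.
Substituting the horizontal relation into the vertical equation gives 1.355 T_1 = 2256, so T_1 = 1666 N.

T_1 ≈ 1670 N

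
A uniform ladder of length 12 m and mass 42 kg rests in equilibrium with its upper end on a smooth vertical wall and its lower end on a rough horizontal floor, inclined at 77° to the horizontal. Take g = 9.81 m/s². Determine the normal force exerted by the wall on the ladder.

N_wall ≈ 47.6 N

Torques about the foot: N_wall · 12 sin 77° = 42×9.81×6 cos 77° → N_wall = 47.561 N.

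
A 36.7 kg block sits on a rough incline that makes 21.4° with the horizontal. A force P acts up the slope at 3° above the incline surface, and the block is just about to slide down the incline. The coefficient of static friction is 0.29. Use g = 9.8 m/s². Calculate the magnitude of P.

On the verge of sliding down the incline, friction equals μN and acts up the slope.
Perpendicular: N + P sin 3° = W cos 21.4° = 334.9 N.
Along incline: P cos 3° + μN = W sin 21.4° with W sin 21.4° = 131.2 N.
Solving the pair for P and N: P = 34.7 N, N = 333 N (and f = μN = 96.58 N).

P ≈ 34.7 N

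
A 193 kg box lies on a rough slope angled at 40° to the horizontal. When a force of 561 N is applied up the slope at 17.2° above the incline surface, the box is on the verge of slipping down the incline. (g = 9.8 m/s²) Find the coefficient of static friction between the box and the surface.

On the verge of sliding down the incline, friction is at its maximum μN and acts up the slope.
Perpendicular to incline: N = W cos 40° − P sin 17.2° = 1449 − 165.9 = 1283 N.
Along incline: P cos 17.2° + μN = W sin 40° → μ = (W sin 40° − P cos 17.2°) / N = 0.5299.

μ ≈ 0.530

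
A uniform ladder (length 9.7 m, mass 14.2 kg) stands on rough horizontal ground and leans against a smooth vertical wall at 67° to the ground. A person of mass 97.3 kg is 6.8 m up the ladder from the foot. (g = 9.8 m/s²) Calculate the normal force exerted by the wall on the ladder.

N_wall ≈ 313 N

Torques about the foot: N_wall · 9.7 sin 67° = 14.2×9.8×4.85 cos 67° + 97.3×9.8×6.8 cos 67° → N_wall = 313.28 N.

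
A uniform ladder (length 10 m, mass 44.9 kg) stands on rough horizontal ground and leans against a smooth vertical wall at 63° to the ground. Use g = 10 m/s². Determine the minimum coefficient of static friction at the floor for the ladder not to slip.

μ_min ≈ 0.255

ΣF_y = 0: N_floor = 44.9×10 = 449 N.
Torques about the foot: N_wall · 10 sin 63° = 44.9×10×5 cos 63° → N_wall = 114.39 N.
ΣF_x = 0: f_floor = N_wall = 114.39 N.
μ_min = f_floor / N_floor = 114.39 / 449 = 0.2548.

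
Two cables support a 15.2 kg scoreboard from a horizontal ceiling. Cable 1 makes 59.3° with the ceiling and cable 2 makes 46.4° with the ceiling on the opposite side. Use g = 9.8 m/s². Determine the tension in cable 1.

Weight W = 15.2 × 9.8 = 149 N acts straight down.
Horizontal: T_1 cos 59.3° = T_2 cos 46.4°  →  T_2 = 0.7403 T_1.
Vertical: T_1 sin 59.3° + T_2 sin 46.4° = 149.
Substituting the horizontal relation into the vertical equation gives 1.396 T_1 = 149, so T_1 = 106.7 N.

T_1 ≈ 107 N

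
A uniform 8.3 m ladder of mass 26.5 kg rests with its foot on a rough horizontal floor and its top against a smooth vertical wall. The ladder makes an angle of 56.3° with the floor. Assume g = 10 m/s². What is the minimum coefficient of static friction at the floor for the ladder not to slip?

μ_min ≈ 0.333

ΣF_y = 0: N_floor = 26.5×10 = 265 N.
Torques about the foot: N_wall · 8.3 sin 56.3° = 26.5×10×4.15 cos 56.3° → N_wall = 88.367 N.
ΣF_x = 0: f_floor = N_wall = 88.367 N.
μ_min = f_floor / N_floor = 88.367 / 265 = 0.3335.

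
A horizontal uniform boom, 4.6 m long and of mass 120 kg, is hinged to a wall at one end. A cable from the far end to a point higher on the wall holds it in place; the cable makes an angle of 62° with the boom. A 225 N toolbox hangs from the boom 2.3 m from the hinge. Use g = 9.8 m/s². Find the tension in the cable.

Take torques about the hinge: T sin 62° · 4.6 = 120×9.8×2.3 + 225×2.3 = 3222.3 N·m.
So T = 3222.3 / (0.8829 × 4.6) = 793.37 N.

T ≈ 793 N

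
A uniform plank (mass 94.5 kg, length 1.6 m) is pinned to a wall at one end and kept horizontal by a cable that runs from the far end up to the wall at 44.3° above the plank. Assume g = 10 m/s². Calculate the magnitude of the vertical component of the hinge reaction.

|H_y| ≈ 473 N

Take torques about the hinge: T sin 44.3° · 1.6 = 94.5×10×0.8 = 756 N·m.
So T = 756 / (0.6984 × 1.6) = 676.53 N.
ΣF_y = 0: H_y = (94.5×10) − T sin 44.3° = 945 − 472.5 = 472.5 N.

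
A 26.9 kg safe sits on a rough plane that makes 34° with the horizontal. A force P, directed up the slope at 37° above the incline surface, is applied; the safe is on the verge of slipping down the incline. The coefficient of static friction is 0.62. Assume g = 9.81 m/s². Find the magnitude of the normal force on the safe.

On the verge of sliding down the incline, friction equals μN and acts up the slope.
Perpendicular: N + P sin 37° = W cos 34° = 218.8 N.
Along incline: P cos 37° + μN = W sin 34° with W sin 34° = 147.6 N.
Solving the pair for P and N: P = 28.03 N, N = 201.9 N (and f = μN = 125.2 N).

N ≈ 202 N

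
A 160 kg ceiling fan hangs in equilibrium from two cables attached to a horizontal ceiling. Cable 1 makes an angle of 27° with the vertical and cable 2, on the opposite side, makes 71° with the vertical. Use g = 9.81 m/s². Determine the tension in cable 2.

Angles from the horizontal: cable 1 is 90° − 27° = 63°, cable 2 is 90° − 71° = 19°.
Weight W = 160 × 9.81 = 1570 N acts straight down.
Horizontal: T_1 cos 63° = T_2 cos 19°  →  T_1 = 2.083 T_2.
Vertical: T_1 sin 63° + T_2 sin 19° = 1570.
Substituting the horizontal relation into the vertical equation gives 2.181 T_2 = 1570, so T_2 = 719.6 N.

T_2 ≈ 720 N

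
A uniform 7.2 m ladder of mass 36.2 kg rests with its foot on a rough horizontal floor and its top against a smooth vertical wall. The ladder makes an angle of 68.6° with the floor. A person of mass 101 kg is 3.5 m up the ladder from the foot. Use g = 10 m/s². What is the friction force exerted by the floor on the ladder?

f ≈ 263 N

Torques about the foot: N_wall · 7.2 sin 68.6° = 36.2×10×3.6 cos 68.6° + 101×10×3.5 cos 68.6° → N_wall = 263.34 N.
ΣF_x = 0: f_floor = N_wall = 263.34 N.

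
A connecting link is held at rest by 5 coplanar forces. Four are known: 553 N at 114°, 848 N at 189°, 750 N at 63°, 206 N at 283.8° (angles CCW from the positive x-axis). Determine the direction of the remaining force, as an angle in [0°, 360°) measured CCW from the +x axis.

θ ≈ 309°

Sum the known components: ΣF_x = -672.9 N, ΣF_y = 840.7 N.
For equilibrium the remaining force must supply (−ΣF_x, −ΣF_y) = (672.9, -840.7) N.
Magnitude = √((672.9)² + (-840.7)²) = 1077 N; direction = atan2(-840.7, 672.9) = 308.7°.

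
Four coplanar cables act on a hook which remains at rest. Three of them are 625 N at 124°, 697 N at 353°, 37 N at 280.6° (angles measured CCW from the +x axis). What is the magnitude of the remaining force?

Sum the known components: ΣF_x = 349.1 N, ΣF_y = 396.8 N.
For equilibrium the remaining force must supply (−ΣF_x, −ΣF_y) = (-349.1, -396.8) N.
Magnitude = √((-349.1)² + (-396.8)²) = 528.5 N; direction = atan2(-396.8, -349.1) = 228.7°.

F ≈ 529 N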